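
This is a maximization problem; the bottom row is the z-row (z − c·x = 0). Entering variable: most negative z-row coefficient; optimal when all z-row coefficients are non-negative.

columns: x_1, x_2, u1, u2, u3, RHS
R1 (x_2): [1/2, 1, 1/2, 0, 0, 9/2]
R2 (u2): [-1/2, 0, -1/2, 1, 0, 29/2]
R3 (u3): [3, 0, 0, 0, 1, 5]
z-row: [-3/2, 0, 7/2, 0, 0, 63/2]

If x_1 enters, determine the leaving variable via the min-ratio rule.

u3

Column x_1 entries and ratios — x_2: (9/2)/(1/2) = 9; u2: -1/2 ≤ 0, skip; u3: 5/3 = 5/3.
Smallest ratio is 5/3 in the row of u3, so u3 leaves.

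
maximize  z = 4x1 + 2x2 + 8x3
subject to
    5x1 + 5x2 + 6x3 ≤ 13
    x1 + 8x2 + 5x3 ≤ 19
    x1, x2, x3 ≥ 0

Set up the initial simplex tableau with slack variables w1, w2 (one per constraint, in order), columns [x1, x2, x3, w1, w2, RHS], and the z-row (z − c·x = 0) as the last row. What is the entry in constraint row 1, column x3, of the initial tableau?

Constraint 1 has coefficient 6 on x3.

6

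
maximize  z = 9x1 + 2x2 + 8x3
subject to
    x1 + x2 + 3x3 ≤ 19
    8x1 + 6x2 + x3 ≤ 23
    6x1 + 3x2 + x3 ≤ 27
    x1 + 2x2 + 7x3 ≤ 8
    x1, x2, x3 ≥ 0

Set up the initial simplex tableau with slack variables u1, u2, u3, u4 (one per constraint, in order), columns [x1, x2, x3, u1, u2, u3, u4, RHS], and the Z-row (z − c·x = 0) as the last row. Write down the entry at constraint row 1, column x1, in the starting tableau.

1

Constraint 1 has coefficient 1 on x1.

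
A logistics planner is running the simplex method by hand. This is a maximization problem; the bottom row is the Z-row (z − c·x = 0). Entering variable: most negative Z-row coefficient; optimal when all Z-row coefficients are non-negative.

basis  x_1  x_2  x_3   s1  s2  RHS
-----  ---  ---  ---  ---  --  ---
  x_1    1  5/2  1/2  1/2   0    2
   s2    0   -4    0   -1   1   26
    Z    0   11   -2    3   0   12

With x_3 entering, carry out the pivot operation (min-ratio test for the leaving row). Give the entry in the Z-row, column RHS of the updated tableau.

Ratio test on column x_3 — row 1: 2/(1/2) = 4; row 2: entry 0 ≤ 0. Minimum is 4 at row 1 (x_1 leaves); pivot element 1/2.
Divide row 1 by 1/2; eliminate column x_3 from the other rows.
Z-row update in column RHS: 12 − (-2)·4 = 20.

20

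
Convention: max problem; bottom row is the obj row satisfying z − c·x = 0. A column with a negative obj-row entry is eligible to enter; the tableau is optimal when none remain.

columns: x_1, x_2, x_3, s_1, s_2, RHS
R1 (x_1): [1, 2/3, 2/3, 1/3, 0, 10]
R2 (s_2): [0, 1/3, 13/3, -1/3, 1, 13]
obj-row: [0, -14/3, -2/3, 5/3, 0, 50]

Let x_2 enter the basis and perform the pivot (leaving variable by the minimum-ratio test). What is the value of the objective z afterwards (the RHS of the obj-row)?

120

Ratio test on column x_2 — row 1: 10/(2/3) = 15; row 2: 13/(1/3) = 39. Minimum is 15 at row 1 (x_1 leaves); pivot element 2/3.
Pivot on row 1; the obj-row RHS becomes 50 − (-14/3)·15 = 120.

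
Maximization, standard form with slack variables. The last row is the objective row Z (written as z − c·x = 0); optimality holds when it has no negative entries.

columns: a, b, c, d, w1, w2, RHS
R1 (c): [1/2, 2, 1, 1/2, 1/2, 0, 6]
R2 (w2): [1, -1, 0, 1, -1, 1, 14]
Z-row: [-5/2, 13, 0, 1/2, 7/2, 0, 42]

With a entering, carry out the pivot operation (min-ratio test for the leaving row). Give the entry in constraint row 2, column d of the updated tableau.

Ratio test on column a — row 1: 6/(1/2) = 12; row 2: 14/1 = 14. Minimum is 12 at row 1 (c leaves); pivot element 1/2.
Divide row 1 by 1/2; eliminate column a from the other rows.
Row 2 update in column d: 1 − 1·1 = 0.

0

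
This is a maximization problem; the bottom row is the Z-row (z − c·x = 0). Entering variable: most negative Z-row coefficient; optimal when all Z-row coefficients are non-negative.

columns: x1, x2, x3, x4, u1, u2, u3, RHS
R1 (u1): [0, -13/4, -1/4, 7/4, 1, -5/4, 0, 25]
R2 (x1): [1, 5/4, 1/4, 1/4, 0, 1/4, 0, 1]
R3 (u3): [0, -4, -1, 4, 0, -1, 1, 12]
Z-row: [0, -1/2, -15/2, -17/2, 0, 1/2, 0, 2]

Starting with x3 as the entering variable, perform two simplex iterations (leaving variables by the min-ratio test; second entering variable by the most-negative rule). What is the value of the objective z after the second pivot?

Ratio test on column x3 — row 1: entry -1/4 ≤ 0; row 2: 1/(1/4) = 4; row 3: entry -1 ≤ 0. Minimum is 4 at row 2 (x1 leaves); pivot element 1/4.
Pivot on row 2; the Z-row RHS becomes 2 − (-15/2)·4 = 32.
Next entering variable (most negative Z-row entry -1): x4.
Ratio test on column x4 — row 1: 26/2 = 13; row 2: 4/1 = 4; row 3: 16/5 = 16/5. Minimum is 16/5 at row 3 (u3 leaves); pivot element 5.
After the second pivot the Z-row RHS is 32 − (-1)·(16/5) = 176/5.

176/5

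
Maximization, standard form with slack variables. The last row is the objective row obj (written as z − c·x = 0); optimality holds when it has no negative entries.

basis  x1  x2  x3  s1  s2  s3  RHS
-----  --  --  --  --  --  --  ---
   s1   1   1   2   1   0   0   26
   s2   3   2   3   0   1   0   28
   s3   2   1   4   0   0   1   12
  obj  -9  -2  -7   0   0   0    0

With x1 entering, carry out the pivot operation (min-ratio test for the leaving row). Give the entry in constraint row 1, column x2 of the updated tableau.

1/2

Ratio test on column x1 — row 1: 26/1 = 26; row 2: 28/3 = 28/3; row 3: 12/2 = 6. Minimum is 6 at row 3 (s3 leaves); pivot element 2.
Divide row 3 by 2; eliminate column x1 from the other rows.
Row 1 update in column x2: 1 − 1·(1/2) = 1/2.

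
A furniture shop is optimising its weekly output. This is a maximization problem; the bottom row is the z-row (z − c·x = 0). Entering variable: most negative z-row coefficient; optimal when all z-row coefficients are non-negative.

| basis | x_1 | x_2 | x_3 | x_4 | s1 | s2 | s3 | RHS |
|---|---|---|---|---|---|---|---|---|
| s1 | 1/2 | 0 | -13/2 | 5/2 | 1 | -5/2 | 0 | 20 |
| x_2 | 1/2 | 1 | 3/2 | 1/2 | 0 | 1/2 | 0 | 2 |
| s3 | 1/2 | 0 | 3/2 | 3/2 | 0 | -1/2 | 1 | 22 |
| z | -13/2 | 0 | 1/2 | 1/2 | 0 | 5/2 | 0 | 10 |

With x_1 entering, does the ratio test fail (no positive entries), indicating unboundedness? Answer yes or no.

no

Column x_1 has positive entries in row(s) 1, 2, 3, so the ratio test bounds it — not unbounded.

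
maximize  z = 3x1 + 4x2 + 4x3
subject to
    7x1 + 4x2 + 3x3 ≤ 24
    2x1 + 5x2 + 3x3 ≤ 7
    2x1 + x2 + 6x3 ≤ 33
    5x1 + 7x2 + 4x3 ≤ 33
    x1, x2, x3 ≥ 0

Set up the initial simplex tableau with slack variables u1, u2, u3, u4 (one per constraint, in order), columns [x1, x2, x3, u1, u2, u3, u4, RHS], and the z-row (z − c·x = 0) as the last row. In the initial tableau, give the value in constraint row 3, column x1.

2

Constraint 3 has coefficient 2 on x1.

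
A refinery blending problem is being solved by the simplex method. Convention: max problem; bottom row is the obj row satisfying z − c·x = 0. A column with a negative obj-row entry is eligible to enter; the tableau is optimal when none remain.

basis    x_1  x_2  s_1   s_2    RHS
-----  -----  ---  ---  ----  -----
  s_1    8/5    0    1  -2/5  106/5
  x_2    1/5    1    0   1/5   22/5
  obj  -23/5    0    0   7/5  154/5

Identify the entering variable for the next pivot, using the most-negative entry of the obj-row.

Negative obj-row entries: x_1: -23/5.
The most negative is -23/5 in column x_1, so x_1 enters.

x_1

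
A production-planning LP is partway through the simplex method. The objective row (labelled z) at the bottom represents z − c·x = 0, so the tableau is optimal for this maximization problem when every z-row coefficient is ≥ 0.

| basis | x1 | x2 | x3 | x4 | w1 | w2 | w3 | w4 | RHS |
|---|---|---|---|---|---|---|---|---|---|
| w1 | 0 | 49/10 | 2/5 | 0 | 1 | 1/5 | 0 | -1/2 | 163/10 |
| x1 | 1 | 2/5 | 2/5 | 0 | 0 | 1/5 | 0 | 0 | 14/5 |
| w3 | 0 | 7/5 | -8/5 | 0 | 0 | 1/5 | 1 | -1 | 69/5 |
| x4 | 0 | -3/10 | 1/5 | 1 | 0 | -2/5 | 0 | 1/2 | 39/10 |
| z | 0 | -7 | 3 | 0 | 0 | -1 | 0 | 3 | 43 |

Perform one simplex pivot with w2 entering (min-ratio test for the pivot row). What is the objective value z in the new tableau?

Ratio test on column w2 — row 1: (163/10)/(1/5) = 163/2; row 2: (14/5)/(1/5) = 14; row 3: (69/5)/(1/5) = 69; row 4: entry -2/5 ≤ 0. Minimum is 14 at row 2 (x1 leaves); pivot element 1/5.
Pivot on row 2; the z-row RHS becomes 43 − (-1)·14 = 57.

57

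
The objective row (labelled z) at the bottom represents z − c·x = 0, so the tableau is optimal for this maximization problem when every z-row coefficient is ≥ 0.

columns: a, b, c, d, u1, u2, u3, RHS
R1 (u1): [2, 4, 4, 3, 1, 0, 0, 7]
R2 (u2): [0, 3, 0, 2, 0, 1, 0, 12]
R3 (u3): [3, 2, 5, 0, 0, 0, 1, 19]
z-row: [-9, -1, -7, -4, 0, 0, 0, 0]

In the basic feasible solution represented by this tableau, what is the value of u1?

7

u1 is basic (row 1); its value is the RHS of that row, 7.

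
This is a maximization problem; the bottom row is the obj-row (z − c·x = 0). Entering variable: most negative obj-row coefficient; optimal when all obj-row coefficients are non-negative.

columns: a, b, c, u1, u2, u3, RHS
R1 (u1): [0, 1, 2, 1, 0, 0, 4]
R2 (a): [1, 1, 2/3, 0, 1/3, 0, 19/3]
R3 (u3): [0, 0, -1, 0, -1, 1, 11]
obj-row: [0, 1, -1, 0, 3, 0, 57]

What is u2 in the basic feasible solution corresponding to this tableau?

0

u2 is not in the basis, so in the current basic feasible solution u2 = 0.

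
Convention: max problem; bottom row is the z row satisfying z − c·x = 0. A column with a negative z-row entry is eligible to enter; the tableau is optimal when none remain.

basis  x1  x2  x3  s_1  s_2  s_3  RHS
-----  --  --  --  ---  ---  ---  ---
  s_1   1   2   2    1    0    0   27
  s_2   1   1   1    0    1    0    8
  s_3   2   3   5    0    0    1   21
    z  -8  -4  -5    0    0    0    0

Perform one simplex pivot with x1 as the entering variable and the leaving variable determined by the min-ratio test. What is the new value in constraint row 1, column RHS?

19

Ratio test on column x1 — row 1: 27/1 = 27; row 2: 8/1 = 8; row 3: 21/2 = 21/2. Minimum is 8 at row 2 (s_2 leaves); pivot element 1.
Divide row 2 by 1; eliminate column x1 from the other rows.
Row 1 update in column RHS: 27 − 1·8 = 19.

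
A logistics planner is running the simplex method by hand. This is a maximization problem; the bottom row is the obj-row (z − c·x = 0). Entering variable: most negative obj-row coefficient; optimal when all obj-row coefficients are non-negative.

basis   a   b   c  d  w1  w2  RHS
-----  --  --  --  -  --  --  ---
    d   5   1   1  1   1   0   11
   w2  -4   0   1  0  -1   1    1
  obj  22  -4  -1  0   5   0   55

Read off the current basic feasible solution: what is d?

d is basic (row 1); its value is the RHS of that row, 11.

11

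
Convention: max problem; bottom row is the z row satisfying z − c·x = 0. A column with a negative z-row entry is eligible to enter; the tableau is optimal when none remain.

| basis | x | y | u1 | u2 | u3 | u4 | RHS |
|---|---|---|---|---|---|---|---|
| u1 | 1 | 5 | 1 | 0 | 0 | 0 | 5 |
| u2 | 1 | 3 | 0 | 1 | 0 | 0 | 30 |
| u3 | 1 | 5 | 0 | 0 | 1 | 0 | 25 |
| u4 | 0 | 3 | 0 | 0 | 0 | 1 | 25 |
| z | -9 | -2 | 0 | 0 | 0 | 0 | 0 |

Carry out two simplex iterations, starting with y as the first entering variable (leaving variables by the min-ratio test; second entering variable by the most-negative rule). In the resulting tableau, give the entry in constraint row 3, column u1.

-1

Ratio test on column y — row 1: 5/5 = 1; row 2: 30/3 = 10; row 3: 25/5 = 5; row 4: 25/3 = 25/3. Minimum is 1 at row 1 (u1 leaves); pivot element 5.
Divide row 1 by 5; eliminate column y from the other rows.
Second iteration: most negative z-row entry is -43/5 in column x, so x enters.
Ratio test on column x — row 1: 1/(1/5) = 5; row 2: 27/(2/5) = 135/2; row 3: entry 0 ≤ 0; row 4: entry -3/5 ≤ 0. Minimum is 5 at row 1 (y leaves); pivot element 1/5.
Divide row 1 by 1/5; eliminate column x from the other rows.
After both pivots, the entry at constraint row 3, column u1 is -1.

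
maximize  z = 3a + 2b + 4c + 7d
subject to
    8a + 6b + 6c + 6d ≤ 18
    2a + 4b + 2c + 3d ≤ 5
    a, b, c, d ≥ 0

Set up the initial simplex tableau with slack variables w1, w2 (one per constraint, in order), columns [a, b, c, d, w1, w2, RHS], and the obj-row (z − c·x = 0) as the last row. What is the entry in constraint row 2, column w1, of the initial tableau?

Slack w1 belongs to constraint 1; its column is the unit vector e_1, so the entry in row 2 is 0.

0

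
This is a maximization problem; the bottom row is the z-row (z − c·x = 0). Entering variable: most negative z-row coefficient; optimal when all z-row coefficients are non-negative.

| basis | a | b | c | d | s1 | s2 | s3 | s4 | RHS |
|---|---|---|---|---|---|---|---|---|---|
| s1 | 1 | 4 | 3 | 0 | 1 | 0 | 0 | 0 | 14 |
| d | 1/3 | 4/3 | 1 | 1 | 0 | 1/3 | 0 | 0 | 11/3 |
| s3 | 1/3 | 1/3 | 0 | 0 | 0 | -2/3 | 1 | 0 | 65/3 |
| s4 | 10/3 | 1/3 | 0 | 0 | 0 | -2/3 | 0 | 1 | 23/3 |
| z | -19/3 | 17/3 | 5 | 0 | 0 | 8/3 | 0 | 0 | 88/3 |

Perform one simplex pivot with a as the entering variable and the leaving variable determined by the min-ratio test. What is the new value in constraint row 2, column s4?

-1/10

Ratio test on column a — row 1: 14/1 = 14; row 2: (11/3)/(1/3) = 11; row 3: (65/3)/(1/3) = 65; row 4: (23/3)/(10/3) = 23/10. Minimum is 23/10 at row 4 (s4 leaves); pivot element 10/3.
Divide row 4 by 10/3; eliminate column a from the other rows.
Row 2 update in column s4: 0 − (1/3)·(3/10) = -1/10.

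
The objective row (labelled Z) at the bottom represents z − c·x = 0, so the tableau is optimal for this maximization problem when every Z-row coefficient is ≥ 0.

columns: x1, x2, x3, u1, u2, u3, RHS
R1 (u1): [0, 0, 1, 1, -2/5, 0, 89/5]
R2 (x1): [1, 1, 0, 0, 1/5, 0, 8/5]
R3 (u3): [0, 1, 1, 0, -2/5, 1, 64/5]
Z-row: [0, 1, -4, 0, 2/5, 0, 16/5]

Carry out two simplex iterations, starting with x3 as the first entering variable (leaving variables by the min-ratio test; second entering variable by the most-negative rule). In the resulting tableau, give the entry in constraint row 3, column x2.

Ratio test on column x3 — row 1: (89/5)/1 = 89/5; row 2: entry 0 ≤ 0; row 3: (64/5)/1 = 64/5. Minimum is 64/5 at row 3 (u3 leaves); pivot element 1.
Divide row 3 by 1; eliminate column x3 from the other rows.
Second iteration: most negative Z-row entry is -6/5 in column u2, so u2 enters.
Ratio test on column u2 — row 1: entry 0 ≤ 0; row 2: (8/5)/(1/5) = 8; row 3: entry -2/5 ≤ 0. Minimum is 8 at row 2 (x1 leaves); pivot element 1/5.
Divide row 2 by 1/5; eliminate column u2 from the other rows.
After both pivots, the entry at constraint row 3, column x2 is 3.

3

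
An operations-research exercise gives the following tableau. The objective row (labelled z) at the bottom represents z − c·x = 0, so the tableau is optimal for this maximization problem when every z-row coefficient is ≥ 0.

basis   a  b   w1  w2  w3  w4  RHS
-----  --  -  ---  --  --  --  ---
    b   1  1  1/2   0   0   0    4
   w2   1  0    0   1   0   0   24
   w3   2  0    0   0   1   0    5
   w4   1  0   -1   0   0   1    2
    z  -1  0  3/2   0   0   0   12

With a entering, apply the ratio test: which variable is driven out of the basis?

Column a entries and ratios — b: 4/1 = 4; w2: 24/1 = 24; w3: 5/2 = 5/2; w4: 2/1 = 2.
Smallest ratio is 2 in the row of w4, so w4 leaves.

w4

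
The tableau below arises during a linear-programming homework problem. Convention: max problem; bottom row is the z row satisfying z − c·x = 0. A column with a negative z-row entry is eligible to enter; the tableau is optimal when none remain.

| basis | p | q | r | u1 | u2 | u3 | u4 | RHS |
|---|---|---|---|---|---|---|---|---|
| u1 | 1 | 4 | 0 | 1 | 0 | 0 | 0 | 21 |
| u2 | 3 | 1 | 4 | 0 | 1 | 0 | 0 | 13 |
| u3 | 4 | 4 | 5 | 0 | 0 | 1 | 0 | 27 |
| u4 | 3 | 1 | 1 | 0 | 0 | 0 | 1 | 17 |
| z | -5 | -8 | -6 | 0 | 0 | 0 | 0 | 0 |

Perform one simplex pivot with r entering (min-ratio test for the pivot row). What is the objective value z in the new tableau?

39/2

Ratio test on column r — row 1: entry 0 ≤ 0; row 2: 13/4 = 13/4; row 3: 27/5 = 27/5; row 4: 17/1 = 17. Minimum is 13/4 at row 2 (u2 leaves); pivot element 4.
Pivot on row 2; the z-row RHS becomes 0 − (-6)·(13/4) = 39/2.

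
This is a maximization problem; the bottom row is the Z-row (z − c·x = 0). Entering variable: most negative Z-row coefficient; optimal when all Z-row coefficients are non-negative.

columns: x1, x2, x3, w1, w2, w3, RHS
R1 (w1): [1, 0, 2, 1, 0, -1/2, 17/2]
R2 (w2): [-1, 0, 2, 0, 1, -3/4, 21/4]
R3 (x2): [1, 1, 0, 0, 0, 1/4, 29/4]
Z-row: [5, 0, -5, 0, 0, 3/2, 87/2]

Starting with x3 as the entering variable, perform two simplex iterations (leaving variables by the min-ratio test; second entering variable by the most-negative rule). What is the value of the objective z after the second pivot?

Ratio test on column x3 — row 1: (17/2)/2 = 17/4; row 2: (21/4)/2 = 21/8; row 3: entry 0 ≤ 0. Minimum is 21/8 at row 2 (w2 leaves); pivot element 2.
Pivot on row 2; the Z-row RHS becomes 87/2 − (-5)·(21/8) = 453/8.
Next entering variable (most negative Z-row entry -3/8): w3.
Ratio test on column w3 — row 1: (13/4)/(1/4) = 13; row 2: entry -3/8 ≤ 0; row 3: (29/4)/(1/4) = 29. Minimum is 13 at row 1 (w1 leaves); pivot element 1/4.
After the second pivot the Z-row RHS is 453/8 − (-3/8)·13 = 123/2.

123/2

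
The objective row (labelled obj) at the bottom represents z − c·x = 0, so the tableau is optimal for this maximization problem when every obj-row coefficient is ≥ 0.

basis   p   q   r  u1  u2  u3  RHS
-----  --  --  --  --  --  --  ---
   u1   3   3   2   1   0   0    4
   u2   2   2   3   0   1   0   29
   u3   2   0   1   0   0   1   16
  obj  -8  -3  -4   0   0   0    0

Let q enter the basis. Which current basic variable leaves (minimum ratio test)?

Column q entries and ratios — u1: 4/3 = 4/3; u2: 29/2 = 29/2; u3: 0 ≤ 0, skip.
Smallest ratio is 4/3 in the row of u1, so u1 leaves.

u1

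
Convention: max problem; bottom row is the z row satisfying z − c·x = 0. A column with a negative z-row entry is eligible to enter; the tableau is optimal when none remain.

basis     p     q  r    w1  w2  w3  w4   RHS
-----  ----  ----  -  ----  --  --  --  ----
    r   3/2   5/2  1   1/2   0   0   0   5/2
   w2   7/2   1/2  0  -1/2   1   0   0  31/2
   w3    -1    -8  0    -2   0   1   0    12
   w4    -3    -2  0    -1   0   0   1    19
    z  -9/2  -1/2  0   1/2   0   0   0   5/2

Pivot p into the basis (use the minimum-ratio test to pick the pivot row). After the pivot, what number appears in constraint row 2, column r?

-7/3

Ratio test on column p — row 1: (5/2)/(3/2) = 5/3; row 2: (31/2)/(7/2) = 31/7; row 3: entry -1 ≤ 0; row 4: entry -3 ≤ 0. Minimum is 5/3 at row 1 (r leaves); pivot element 3/2.
Divide row 1 by 3/2; eliminate column p from the other rows.
Row 2 update in column r: 0 − (7/2)·(2/3) = -7/3.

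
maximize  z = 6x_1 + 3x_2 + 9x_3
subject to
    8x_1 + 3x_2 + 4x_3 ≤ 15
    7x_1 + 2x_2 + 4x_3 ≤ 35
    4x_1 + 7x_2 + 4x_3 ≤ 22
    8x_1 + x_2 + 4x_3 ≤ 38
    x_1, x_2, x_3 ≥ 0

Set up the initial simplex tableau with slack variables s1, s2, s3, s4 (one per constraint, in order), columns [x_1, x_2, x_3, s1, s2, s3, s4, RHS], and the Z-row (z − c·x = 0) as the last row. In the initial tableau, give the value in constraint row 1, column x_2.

3

Constraint 1 has coefficient 3 on x_2.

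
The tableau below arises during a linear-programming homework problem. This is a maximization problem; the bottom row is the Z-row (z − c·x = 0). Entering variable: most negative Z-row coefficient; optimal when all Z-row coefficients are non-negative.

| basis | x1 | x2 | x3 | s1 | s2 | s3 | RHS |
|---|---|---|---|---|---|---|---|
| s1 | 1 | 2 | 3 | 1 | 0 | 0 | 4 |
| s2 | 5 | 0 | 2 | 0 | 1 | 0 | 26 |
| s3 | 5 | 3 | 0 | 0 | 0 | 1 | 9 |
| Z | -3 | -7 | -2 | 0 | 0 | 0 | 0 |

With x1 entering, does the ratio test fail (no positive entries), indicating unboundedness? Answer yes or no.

Column x1 has positive entries in row(s) 1, 2, 3, so the ratio test bounds it — not unbounded.

no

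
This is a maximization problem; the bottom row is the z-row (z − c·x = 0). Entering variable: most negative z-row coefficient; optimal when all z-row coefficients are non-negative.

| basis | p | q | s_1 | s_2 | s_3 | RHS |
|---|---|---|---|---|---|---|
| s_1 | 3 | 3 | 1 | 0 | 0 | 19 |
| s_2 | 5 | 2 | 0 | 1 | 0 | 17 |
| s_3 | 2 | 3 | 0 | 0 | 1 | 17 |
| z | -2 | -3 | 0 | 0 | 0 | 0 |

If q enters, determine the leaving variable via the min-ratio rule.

Column q entries and ratios — s_1: 19/3 = 19/3; s_2: 17/2 = 17/2; s_3: 17/3 = 17/3.
Smallest ratio is 17/3 in the row of s_3, so s_3 leaves.

s_3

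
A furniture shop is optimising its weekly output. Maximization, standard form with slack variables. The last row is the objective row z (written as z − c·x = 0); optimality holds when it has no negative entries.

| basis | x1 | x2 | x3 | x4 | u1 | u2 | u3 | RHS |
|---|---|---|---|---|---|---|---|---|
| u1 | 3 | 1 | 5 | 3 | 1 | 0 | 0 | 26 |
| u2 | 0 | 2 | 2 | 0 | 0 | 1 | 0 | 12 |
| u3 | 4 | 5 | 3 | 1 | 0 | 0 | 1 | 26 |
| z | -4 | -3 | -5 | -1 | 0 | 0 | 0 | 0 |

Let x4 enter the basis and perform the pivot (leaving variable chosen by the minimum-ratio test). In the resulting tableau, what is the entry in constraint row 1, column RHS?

26/3

Ratio test on column x4 — row 1: 26/3 = 26/3; row 2: entry 0 ≤ 0; row 3: 26/1 = 26. Minimum is 26/3 at row 1 (u1 leaves); pivot element 3.
Divide row 1 by 3; eliminate column x4 from the other rows.
In the new row 1, the RHS entry is the old entry divided by the pivot: 26/3 = 26/3.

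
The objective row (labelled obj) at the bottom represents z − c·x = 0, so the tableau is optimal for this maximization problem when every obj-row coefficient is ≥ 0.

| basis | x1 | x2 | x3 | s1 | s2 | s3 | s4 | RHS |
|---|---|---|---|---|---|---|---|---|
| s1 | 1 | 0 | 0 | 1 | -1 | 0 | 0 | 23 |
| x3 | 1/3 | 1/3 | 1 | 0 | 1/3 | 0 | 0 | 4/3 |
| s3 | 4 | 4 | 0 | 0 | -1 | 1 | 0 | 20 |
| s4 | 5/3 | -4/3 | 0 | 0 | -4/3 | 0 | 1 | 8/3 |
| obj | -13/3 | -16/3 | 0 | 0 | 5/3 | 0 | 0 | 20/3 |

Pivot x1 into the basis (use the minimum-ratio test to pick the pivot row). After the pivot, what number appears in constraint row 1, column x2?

Ratio test on column x1 — row 1: 23/1 = 23; row 2: (4/3)/(1/3) = 4; row 3: 20/4 = 5; row 4: (8/3)/(5/3) = 8/5. Minimum is 8/5 at row 4 (s4 leaves); pivot element 5/3.
Divide row 4 by 5/3; eliminate column x1 from the other rows.
Row 1 update in column x2: 0 − 1·(-4/5) = 4/5.

4/5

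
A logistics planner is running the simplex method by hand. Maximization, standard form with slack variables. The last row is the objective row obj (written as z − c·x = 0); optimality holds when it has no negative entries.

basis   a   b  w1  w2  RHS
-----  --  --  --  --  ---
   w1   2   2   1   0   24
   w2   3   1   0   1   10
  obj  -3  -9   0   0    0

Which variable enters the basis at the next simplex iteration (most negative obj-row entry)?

Negative obj-row entries: a: -3, b: -9.
The most negative is -9 in column b, so b enters.

b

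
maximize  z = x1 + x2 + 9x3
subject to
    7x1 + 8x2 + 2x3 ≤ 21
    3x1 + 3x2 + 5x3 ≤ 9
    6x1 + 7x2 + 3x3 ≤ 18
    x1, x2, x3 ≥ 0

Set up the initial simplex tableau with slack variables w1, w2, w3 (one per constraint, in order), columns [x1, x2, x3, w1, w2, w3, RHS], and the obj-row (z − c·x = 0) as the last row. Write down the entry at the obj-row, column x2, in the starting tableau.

-1

The obj-row carries the negated objective coefficients: the x2 entry is -1.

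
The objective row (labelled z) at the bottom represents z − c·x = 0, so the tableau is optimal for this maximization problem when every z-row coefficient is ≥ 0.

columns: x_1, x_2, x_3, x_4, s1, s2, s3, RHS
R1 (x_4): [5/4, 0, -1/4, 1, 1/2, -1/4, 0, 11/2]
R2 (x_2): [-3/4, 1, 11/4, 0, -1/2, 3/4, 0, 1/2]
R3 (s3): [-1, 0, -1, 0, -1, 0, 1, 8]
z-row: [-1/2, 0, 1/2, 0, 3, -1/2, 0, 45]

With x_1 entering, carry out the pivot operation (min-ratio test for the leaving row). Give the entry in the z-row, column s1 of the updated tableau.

16/5

Ratio test on column x_1 — row 1: (11/2)/(5/4) = 22/5; row 2: entry -3/4 ≤ 0; row 3: entry -1 ≤ 0. Minimum is 22/5 at row 1 (x_4 leaves); pivot element 5/4.
Divide row 1 by 5/4; eliminate column x_1 from the other rows.
z-row update in column s1: 3 − (-1/2)·(2/5) = 16/5.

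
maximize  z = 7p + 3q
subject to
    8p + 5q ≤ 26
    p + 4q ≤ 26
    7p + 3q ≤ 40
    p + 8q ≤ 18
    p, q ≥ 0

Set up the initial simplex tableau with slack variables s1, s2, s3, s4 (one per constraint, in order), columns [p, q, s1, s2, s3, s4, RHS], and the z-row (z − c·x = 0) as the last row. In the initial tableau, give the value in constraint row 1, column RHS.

The RHS of constraint 1 is b_1 = 26.

26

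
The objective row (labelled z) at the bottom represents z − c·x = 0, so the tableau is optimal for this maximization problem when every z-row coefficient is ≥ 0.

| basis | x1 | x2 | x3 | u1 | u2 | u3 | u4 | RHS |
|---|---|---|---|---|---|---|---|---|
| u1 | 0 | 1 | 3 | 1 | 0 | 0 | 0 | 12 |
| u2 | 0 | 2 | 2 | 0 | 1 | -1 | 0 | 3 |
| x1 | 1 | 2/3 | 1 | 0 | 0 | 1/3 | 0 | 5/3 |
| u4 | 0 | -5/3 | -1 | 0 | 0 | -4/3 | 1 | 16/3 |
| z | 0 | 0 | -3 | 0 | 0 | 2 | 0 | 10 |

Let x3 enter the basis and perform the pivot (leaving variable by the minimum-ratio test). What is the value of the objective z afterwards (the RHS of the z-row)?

Ratio test on column x3 — row 1: 12/3 = 4; row 2: 3/2 = 3/2; row 3: (5/3)/1 = 5/3; row 4: entry -1 ≤ 0. Minimum is 3/2 at row 2 (u2 leaves); pivot element 2.
Pivot on row 2; the z-row RHS becomes 10 − (-3)·(3/2) = 29/2.

29/2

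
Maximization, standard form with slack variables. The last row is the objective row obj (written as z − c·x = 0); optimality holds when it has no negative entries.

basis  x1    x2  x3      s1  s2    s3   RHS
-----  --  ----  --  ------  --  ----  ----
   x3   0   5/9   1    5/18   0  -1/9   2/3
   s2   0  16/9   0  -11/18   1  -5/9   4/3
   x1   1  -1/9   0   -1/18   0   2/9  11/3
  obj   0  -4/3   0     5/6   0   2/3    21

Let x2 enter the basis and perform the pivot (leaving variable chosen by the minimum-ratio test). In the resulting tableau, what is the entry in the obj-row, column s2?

3/4

Ratio test on column x2 — row 1: (2/3)/(5/9) = 6/5; row 2: (4/3)/(16/9) = 3/4; row 3: entry -1/9 ≤ 0. Minimum is 3/4 at row 2 (s2 leaves); pivot element 16/9.
Divide row 2 by 16/9; eliminate column x2 from the other rows.
obj-row update in column s2: 0 − (-4/3)·(9/16) = 3/4.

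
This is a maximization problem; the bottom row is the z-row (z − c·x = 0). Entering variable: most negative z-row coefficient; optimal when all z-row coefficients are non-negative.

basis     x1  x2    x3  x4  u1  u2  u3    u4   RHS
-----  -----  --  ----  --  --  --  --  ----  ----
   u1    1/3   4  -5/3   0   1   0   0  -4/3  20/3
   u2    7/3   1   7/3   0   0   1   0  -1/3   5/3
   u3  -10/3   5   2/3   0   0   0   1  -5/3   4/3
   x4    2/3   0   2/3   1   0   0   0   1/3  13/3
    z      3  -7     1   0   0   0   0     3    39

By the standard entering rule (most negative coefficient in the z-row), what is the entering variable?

Negative z-row entries: x2: -7.
The most negative is -7 in column x2, so x2 enters.

x2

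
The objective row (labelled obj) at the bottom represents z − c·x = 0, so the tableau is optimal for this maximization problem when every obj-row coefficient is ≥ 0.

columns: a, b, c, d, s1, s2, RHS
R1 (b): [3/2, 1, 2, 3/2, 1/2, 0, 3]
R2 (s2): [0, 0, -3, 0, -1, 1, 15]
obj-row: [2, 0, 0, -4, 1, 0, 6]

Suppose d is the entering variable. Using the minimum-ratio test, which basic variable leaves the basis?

Column d entries and ratios — b: 3/(3/2) = 2; s2: 0 ≤ 0, skip.
Smallest ratio is 2 in the row of b, so b leaves.

b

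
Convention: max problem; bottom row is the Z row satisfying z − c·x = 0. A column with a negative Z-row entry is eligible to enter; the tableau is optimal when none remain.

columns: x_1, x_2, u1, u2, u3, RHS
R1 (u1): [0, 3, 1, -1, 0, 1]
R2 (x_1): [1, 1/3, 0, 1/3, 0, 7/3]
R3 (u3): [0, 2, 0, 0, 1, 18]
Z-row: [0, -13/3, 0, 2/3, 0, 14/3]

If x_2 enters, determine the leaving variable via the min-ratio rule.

Column x_2 entries and ratios — u1: 1/3 = 1/3; x_1: (7/3)/(1/3) = 7; u3: 18/2 = 9.
Smallest ratio is 1/3 in the row of u1, so u1 leaves.

u1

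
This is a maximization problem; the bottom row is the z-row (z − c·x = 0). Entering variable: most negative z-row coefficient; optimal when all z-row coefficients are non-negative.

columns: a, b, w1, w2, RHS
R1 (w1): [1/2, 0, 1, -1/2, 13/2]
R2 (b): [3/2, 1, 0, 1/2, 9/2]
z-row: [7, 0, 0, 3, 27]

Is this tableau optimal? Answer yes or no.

Every z-row coefficient is ≥ 0, so the tableau is optimal.

yes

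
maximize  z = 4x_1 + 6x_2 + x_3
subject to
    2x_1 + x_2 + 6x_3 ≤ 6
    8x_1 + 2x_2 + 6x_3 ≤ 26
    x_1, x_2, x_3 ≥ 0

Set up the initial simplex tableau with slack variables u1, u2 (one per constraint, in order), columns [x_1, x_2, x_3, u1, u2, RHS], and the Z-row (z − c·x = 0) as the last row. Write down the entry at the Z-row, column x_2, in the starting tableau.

The Z-row carries the negated objective coefficients: the x_2 entry is -6.

-6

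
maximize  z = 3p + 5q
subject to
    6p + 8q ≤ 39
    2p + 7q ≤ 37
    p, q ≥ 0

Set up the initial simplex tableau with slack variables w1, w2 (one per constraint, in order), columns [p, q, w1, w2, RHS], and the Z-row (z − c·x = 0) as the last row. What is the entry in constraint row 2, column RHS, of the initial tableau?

37

The RHS of constraint 2 is b_2 = 37.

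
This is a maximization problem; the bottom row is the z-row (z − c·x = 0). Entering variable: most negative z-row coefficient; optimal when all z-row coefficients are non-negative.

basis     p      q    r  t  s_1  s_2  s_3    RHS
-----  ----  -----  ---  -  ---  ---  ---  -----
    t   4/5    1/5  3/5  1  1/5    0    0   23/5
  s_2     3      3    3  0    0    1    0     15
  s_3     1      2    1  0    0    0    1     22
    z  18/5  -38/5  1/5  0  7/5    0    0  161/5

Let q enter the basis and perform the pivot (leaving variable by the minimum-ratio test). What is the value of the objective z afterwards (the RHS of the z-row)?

351/5

Ratio test on column q — row 1: (23/5)/(1/5) = 23; row 2: 15/3 = 5; row 3: 22/2 = 11. Minimum is 5 at row 2 (s_2 leaves); pivot element 3.
Pivot on row 2; the z-row RHS becomes 161/5 − (-38/5)·5 = 351/5.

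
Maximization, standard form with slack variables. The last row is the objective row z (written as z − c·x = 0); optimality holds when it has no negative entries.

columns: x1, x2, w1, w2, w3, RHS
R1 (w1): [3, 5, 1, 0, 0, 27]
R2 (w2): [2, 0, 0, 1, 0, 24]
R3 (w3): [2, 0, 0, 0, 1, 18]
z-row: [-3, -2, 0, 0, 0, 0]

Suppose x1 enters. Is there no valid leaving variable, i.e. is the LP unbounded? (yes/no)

Column x1 has positive entries in row(s) 1, 2, 3, so the ratio test bounds it — not unbounded.

no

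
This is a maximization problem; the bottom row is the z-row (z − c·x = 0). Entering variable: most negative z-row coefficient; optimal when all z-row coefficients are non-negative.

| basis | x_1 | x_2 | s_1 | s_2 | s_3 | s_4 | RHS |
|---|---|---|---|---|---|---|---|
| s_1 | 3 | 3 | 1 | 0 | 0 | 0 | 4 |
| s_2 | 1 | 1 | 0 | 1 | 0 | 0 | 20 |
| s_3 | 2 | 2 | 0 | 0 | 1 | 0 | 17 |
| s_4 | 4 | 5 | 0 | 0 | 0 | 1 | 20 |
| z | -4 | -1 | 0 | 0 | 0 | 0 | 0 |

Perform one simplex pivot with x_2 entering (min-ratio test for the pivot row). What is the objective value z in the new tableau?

Ratio test on column x_2 — row 1: 4/3 = 4/3; row 2: 20/1 = 20; row 3: 17/2 = 17/2; row 4: 20/5 = 4. Minimum is 4/3 at row 1 (s_1 leaves); pivot element 3.
Pivot on row 1; the z-row RHS becomes 0 − (-1)·(4/3) = 4/3.

4/3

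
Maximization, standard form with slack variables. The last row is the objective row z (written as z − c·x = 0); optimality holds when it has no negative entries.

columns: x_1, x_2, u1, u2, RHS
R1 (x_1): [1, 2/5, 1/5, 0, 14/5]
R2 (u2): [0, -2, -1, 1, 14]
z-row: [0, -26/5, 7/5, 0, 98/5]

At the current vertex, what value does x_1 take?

x_1 is basic (row 1); its value is the RHS of that row, 14/5.

14/5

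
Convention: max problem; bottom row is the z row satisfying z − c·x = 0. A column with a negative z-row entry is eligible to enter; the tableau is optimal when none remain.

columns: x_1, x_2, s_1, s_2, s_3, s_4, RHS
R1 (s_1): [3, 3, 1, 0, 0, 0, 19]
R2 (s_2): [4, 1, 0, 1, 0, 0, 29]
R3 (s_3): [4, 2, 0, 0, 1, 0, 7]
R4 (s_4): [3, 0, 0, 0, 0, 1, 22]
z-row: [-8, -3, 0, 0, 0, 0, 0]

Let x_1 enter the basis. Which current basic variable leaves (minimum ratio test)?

s_3

Column x_1 entries and ratios — s_1: 19/3 = 19/3; s_2: 29/4 = 29/4; s_3: 7/4 = 7/4; s_4: 22/3 = 22/3.
Smallest ratio is 7/4 in the row of s_3, so s_3 leaves.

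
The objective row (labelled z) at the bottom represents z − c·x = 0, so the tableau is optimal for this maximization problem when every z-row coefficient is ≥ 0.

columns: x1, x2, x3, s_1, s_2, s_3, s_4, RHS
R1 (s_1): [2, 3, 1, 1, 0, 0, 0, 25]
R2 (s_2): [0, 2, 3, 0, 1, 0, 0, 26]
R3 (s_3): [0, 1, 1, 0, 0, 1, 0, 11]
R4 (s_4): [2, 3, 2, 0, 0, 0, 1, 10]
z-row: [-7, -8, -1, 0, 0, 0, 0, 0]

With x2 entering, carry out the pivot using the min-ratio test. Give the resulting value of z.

Ratio test on column x2 — row 1: 25/3 = 25/3; row 2: 26/2 = 13; row 3: 11/1 = 11; row 4: 10/3 = 10/3. Minimum is 10/3 at row 4 (s_4 leaves); pivot element 3.
Pivot on row 4; the z-row RHS becomes 0 − (-8)·(10/3) = 80/3.

80/3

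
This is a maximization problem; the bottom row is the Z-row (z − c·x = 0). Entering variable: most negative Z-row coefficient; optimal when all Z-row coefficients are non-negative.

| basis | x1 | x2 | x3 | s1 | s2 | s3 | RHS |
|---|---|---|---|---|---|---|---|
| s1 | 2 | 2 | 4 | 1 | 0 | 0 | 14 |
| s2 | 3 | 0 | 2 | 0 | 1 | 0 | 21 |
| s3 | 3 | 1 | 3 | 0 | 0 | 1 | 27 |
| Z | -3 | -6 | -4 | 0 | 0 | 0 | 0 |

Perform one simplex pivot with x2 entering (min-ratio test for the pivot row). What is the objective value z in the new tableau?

42

Ratio test on column x2 — row 1: 14/2 = 7; row 2: entry 0 ≤ 0; row 3: 27/1 = 27. Minimum is 7 at row 1 (s1 leaves); pivot element 2.
Pivot on row 1; the Z-row RHS becomes 0 − (-6)·7 = 42.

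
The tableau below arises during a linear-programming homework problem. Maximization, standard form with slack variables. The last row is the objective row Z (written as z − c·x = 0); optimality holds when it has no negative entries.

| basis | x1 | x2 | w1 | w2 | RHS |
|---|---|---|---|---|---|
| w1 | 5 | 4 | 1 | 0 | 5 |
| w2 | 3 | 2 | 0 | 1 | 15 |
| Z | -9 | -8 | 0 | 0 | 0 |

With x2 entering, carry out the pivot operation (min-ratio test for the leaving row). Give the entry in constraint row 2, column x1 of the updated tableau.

Ratio test on column x2 — row 1: 5/4 = 5/4; row 2: 15/2 = 15/2. Minimum is 5/4 at row 1 (w1 leaves); pivot element 4.
Divide row 1 by 4; eliminate column x2 from the other rows.
Row 2 update in column x1: 3 − 2·(5/4) = 1/2.

1/2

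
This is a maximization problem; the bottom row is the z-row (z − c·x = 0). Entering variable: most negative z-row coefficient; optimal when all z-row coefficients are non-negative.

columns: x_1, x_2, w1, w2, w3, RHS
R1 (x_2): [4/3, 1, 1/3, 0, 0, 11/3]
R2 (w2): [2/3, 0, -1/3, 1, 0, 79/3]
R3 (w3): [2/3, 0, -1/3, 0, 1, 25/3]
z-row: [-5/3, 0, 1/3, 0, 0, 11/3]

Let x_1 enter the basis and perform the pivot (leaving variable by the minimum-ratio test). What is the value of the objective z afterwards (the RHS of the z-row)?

Ratio test on column x_1 — row 1: (11/3)/(4/3) = 11/4; row 2: (79/3)/(2/3) = 79/2; row 3: (25/3)/(2/3) = 25/2. Minimum is 11/4 at row 1 (x_2 leaves); pivot element 4/3.
Pivot on row 1; the z-row RHS becomes 11/3 − (-5/3)·(11/4) = 33/4.

33/4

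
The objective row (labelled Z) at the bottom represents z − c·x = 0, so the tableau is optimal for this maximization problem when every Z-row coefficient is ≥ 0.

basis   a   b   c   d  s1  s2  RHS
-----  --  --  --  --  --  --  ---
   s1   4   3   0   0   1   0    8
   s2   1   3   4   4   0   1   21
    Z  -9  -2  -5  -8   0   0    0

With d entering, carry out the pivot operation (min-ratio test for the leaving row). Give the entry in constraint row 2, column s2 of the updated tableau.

1/4

Ratio test on column d — row 1: entry 0 ≤ 0; row 2: 21/4 = 21/4. Minimum is 21/4 at row 2 (s2 leaves); pivot element 4.
Divide row 2 by 4; eliminate column d from the other rows.
In the new row 2, the s2 entry is the old entry divided by the pivot: 1/4 = 1/4.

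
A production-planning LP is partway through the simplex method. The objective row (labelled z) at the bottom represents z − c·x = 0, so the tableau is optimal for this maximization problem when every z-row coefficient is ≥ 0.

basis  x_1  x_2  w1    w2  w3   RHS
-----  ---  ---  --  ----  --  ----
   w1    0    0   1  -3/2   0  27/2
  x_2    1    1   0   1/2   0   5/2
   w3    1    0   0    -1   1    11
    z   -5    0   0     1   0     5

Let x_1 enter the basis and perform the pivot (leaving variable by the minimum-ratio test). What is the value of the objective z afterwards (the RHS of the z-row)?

Ratio test on column x_1 — row 1: entry 0 ≤ 0; row 2: (5/2)/1 = 5/2; row 3: 11/1 = 11. Minimum is 5/2 at row 2 (x_2 leaves); pivot element 1.
Pivot on row 2; the z-row RHS becomes 5 − (-5)·(5/2) = 35/2.

35/2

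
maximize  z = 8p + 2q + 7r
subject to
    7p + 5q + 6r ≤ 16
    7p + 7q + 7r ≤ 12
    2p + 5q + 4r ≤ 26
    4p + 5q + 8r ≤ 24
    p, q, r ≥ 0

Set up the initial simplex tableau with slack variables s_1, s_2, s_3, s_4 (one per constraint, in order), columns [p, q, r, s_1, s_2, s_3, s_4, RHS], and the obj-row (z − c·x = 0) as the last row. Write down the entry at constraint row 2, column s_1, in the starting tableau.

Slack s_1 belongs to constraint 1; its column is the unit vector e_1, so the entry in row 2 is 0.

0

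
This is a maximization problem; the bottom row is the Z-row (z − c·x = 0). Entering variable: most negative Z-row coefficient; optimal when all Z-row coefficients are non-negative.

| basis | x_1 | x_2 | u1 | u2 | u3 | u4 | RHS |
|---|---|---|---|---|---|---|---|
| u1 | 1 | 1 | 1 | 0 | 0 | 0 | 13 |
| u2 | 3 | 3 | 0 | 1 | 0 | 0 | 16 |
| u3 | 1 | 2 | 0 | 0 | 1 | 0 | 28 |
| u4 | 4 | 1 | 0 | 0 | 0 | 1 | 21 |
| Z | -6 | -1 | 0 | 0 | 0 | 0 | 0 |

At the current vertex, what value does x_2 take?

0

x_2 is not in the basis, so in the current basic feasible solution x_2 = 0.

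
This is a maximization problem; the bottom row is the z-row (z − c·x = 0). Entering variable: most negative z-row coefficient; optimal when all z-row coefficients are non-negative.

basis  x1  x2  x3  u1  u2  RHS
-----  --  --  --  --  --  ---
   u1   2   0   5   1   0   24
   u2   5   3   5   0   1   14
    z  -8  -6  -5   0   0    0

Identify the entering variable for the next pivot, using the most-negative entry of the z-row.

Negative z-row entries: x1: -8, x2: -6, x3: -5.
The most negative is -8 in column x1, so x1 enters.

x1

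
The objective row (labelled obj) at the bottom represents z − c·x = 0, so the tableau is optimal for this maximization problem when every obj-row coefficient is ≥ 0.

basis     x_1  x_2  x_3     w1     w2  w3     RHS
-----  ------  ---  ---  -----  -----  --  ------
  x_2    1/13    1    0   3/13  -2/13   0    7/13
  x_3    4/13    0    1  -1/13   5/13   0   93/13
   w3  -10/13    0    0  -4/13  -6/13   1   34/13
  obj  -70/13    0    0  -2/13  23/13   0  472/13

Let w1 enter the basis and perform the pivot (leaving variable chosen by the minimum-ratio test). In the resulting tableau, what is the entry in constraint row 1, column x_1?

Ratio test on column w1 — row 1: (7/13)/(3/13) = 7/3; row 2: entry -1/13 ≤ 0; row 3: entry -4/13 ≤ 0. Minimum is 7/3 at row 1 (x_2 leaves); pivot element 3/13.
Divide row 1 by 3/13; eliminate column w1 from the other rows.
In the new row 1, the x_1 entry is the old entry divided by the pivot: (1/13)/(3/13) = 1/3.

1/3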